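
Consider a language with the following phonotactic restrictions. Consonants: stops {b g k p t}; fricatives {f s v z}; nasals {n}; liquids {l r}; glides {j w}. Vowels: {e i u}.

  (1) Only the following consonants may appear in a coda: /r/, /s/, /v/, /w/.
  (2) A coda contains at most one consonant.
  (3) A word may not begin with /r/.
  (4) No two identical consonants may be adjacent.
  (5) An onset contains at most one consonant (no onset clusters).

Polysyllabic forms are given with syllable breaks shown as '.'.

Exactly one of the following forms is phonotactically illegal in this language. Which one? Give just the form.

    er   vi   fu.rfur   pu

fu.rfur

er — σ1 onset /∅/, coda /r/ ok → phonotactically legal
vi — σ1 onset /v/, coda /∅/ ok → phonotactically legal
fu.rfur — violates constraint 5: syllable 2 onset /rf/ has 2 consonants (> 1) → phonotactically illegal
pu — σ1 onset /p/, coda /∅/ ok → phonotactically legal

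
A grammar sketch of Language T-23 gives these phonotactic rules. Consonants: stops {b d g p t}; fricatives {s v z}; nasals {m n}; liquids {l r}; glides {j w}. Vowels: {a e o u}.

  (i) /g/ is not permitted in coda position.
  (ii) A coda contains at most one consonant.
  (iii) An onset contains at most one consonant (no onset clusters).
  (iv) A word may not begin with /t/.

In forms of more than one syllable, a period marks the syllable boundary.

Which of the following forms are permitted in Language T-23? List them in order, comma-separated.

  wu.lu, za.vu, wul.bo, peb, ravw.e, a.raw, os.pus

wu.lu — σ1 onset /w/, coda /∅/ ok; σ2 onset /l/, coda /∅/ ok → permitted
za.vu — σ1 onset /z/, coda /∅/ ok; σ2 onset /v/, coda /∅/ ok → permitted
wul.bo — σ1 onset /w/, coda /l/ ok; σ2 onset /b/, coda /∅/ ok → permitted
peb — σ1 onset /p/, coda /b/ ok → permitted
ravw.e — violates constraint (ii): syllable 1 coda /vw/ has 2 consonants (> 1) → not permitted
a.raw — σ1 onset /∅/, coda /∅/ ok; σ2 onset /r/, coda /w/ ok → permitted
os.pus — σ1 onset /∅/, coda /s/ ok; σ2 onset /p/, coda /s/ ok → permitted

wu.lu, za.vu, wul.bo, peb, a.raw, os.pus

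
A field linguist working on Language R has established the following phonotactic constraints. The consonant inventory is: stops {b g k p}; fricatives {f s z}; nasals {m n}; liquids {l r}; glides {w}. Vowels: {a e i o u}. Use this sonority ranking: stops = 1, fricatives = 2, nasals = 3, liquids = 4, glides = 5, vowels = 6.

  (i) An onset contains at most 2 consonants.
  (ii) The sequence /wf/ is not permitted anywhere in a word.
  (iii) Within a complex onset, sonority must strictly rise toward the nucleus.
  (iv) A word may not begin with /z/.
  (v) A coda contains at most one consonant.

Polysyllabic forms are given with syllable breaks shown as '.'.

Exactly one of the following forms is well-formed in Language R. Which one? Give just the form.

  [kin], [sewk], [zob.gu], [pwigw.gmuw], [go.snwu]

[kin] — σ1 onset /k/, coda /n/ ok → well-formed
[sewk] — violates constraint (v): syllable 1 coda /wk/ has 2 consonants (> 1) → ill-formed
[zob.gu] — violates constraint (iv): word begins with /z/ → ill-formed
[pwigw.gmuw] — violates constraint (v): syllable 1 coda /gw/ has 2 consonants (> 1) → ill-formed
[go.snwu] — violates constraint (i): syllable 2 onset /snw/ has 3 consonants (> 2) → ill-formed

[kin]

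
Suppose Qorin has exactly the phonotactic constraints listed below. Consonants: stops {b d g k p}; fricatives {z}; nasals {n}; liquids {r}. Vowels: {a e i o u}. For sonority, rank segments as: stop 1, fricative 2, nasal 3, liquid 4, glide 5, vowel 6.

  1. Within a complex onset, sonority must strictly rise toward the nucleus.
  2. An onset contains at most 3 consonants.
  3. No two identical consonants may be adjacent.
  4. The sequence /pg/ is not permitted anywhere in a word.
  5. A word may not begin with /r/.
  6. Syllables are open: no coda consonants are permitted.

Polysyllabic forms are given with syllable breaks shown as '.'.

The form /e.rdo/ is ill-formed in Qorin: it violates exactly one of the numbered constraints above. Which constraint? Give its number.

1

/e.rdo/: syllable 2 onset /rd/: /r/ (liquid, 4) → /d/ (stop, 1) does not rise.
This is a violation of constraint 1: "Within a complex onset, sonority must strictly rise toward the nucleus."
The remaining constraints (2, 3, 4, 5, 6) are satisfied.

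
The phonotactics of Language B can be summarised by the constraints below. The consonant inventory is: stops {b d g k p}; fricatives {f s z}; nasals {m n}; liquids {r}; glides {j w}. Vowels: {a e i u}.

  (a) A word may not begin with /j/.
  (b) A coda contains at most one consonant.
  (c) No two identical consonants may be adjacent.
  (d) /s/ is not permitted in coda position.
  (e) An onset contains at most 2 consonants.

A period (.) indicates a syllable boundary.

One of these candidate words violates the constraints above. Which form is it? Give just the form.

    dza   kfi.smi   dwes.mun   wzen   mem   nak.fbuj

dwes.mun

dza — σ1 onset /dz/ (2C), coda /∅/ ok → permitted
kfi.smi — σ1 onset /kf/ (2C), coda /∅/ ok; σ2 onset /sm/ (2C), coda /∅/ ok → permitted
dwes.mun — violates constraint (d): syllable 1 coda contains /s/ → not permitted
wzen — σ1 onset /wz/ (2C), coda /n/ ok → permitted
mem — σ1 onset /m/, coda /m/ ok → permitted
nak.fbuj — σ1 onset /n/, coda /k/ ok; σ2 onset /fb/ (2C), coda /j/ ok → permitted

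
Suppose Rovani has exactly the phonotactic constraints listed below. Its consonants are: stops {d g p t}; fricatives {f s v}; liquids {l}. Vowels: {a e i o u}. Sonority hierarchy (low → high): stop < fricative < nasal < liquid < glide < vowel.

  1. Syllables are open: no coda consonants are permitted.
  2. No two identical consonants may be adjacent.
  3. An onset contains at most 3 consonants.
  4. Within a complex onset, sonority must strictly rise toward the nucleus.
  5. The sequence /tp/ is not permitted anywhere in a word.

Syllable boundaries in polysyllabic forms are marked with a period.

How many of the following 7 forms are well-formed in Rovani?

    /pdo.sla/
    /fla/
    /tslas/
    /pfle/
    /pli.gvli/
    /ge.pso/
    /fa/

/pdo.sla/ — violates constraint 4: syllable 1 onset /pd/: /p/ (stop, 1) → /d/ (stop, 1) does not rise → ill-formed
/fla/ — σ1 onset /fl/ (2→4 rises), coda /∅/ ok → well-formed
/tslas/ — violates constraint 1: syllable 1 coda /s/ has 1 consonant (> 0) → ill-formed
/pfle/ — σ1 onset /pfl/ (1→2→4 rises), coda /∅/ ok → well-formed
/pli.gvli/ — σ1 onset /pl/ (1→4 rises), coda /∅/ ok; σ2 onset /gvl/ (1→2→4 rises), coda /∅/ ok → well-formed
/ge.pso/ — σ1 onset /g/, coda /∅/ ok; σ2 onset /ps/ (1→2 rises), coda /∅/ ok → well-formed
/fa/ — σ1 onset /f/, coda /∅/ ok → well-formed
Well-formed: /fla/, /pfle/, /pli.gvli/, /ge.pso/, /fa/ → 5.

5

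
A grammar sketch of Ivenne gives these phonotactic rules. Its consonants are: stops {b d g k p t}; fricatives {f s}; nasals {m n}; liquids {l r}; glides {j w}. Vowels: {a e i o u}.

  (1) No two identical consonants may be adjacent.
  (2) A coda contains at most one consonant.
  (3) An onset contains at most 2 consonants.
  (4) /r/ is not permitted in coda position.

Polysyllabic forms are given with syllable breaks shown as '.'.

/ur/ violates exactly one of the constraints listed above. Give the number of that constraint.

/ur/: syllable 1 coda contains /r/.
This is a violation of constraint 4: "/r/ is not permitted in coda position."
The remaining constraints (1, 2, 3) are satisfied.

4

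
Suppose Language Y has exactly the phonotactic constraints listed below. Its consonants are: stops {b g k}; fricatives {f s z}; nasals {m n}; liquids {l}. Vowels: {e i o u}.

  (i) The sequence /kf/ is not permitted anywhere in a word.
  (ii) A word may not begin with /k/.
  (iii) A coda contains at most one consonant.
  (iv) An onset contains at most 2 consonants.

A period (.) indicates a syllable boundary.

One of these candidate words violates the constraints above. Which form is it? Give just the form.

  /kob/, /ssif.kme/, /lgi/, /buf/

/kob/ — violates constraint (ii): word begins with /k/ → not permitted
/ssif.kme/ — σ1 onset /ss/ (2C), coda /f/ ok; σ2 onset /km/ (2C), coda /∅/ ok → permitted
/lgi/ — σ1 onset /lg/ (2C), coda /∅/ ok → permitted
/buf/ — σ1 onset /b/, coda /f/ ok → permitted

/kob/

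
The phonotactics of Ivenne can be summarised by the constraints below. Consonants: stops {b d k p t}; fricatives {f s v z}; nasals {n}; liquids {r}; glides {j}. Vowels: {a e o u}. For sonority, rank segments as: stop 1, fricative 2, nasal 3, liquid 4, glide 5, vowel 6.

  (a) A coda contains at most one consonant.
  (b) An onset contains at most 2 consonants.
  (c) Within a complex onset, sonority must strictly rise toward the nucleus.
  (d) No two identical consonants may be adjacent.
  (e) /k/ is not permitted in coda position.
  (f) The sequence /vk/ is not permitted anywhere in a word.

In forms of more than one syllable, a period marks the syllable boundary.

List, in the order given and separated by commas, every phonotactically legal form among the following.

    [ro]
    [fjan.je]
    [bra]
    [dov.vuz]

[ro], [fjan.je], [bra]

[ro] — σ1 onset /r/, coda /∅/ ok → phonotactically legal
[fjan.je] — σ1 onset /fj/ (2→5 rises), coda /n/ ok; σ2 onset /j/, coda /∅/ ok → phonotactically legal
[bra] — σ1 onset /br/ (1→4 rises), coda /∅/ ok → phonotactically legal
[dov.vuz] — violates constraint (d): adjacent identical consonants /vv/ → phonotactically illegal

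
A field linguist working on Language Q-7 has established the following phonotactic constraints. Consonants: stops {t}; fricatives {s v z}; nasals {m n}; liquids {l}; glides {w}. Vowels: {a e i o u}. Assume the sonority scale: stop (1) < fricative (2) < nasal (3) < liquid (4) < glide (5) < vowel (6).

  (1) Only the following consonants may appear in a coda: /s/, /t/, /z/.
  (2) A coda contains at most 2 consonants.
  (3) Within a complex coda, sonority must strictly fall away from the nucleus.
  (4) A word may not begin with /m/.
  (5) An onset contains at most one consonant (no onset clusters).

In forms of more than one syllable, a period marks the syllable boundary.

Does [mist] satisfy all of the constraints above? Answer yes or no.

no

[mist] — violates constraint 4: word begins with /m/ → phonotactically illegal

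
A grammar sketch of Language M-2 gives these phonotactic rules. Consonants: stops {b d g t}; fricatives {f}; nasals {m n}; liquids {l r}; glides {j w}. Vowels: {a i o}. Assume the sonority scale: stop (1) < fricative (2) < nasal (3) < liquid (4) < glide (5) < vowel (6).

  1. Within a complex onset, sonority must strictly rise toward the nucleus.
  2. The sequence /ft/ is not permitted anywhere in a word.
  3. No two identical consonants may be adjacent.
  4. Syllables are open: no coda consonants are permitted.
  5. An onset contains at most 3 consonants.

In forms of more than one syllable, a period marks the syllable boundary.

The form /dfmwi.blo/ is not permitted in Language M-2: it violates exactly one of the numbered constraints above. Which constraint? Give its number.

5

/dfmwi.blo/: syllable 1 onset /dfmw/ has 4 consonants (> 3).
This is a violation of constraint 5: "An onset contains at most 3 consonants."
The remaining constraints (1, 2, 3, 4) are satisfied.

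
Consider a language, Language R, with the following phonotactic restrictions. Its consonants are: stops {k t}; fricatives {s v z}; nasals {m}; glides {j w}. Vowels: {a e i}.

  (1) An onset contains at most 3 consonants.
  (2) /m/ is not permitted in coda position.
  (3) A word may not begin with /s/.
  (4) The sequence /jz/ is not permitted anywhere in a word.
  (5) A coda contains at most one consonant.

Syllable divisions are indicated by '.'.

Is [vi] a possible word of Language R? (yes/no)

[vi] — σ1 onset /v/, coda /∅/ ok → phonotactically legal

yes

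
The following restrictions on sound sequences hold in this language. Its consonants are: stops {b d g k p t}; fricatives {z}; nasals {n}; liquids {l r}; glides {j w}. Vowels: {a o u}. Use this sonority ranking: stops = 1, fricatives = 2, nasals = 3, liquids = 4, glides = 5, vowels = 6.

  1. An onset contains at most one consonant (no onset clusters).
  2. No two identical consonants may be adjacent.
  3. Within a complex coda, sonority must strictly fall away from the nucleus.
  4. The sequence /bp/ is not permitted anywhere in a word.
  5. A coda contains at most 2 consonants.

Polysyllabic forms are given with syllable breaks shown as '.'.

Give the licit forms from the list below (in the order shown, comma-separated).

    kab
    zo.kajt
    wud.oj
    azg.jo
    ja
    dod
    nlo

kab, zo.kajt, wud.oj, azg.jo, ja, dod

kab — σ1 onset /k/, coda /b/ ok → licit
zo.kajt — σ1 onset /z/, coda /∅/ ok; σ2 onset /k/, coda /jt/ (5→1 falls) ok → licit
wud.oj — σ1 onset /w/, coda /d/ ok; σ2 onset /∅/, coda /j/ ok → licit
azg.jo — σ1 onset /∅/, coda /zg/ (2→1 falls) ok; σ2 onset /j/, coda /∅/ ok → licit
ja — σ1 onset /j/, coda /∅/ ok → licit
dod — σ1 onset /d/, coda /d/ ok → licit
nlo — violates constraint 1: syllable 1 onset /nl/ has 2 consonants (> 1) → illicit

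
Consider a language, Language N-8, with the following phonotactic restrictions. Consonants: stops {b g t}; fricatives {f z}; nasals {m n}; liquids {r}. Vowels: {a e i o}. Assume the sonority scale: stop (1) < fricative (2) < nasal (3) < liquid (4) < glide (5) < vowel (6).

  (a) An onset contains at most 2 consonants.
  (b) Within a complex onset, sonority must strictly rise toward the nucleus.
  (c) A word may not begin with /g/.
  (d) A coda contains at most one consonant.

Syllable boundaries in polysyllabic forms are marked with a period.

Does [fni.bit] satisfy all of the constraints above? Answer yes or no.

[fni.bit] — σ1 onset /fn/ (2→3 rises), coda /∅/ ok; σ2 onset /b/, coda /t/ ok → permitted

yes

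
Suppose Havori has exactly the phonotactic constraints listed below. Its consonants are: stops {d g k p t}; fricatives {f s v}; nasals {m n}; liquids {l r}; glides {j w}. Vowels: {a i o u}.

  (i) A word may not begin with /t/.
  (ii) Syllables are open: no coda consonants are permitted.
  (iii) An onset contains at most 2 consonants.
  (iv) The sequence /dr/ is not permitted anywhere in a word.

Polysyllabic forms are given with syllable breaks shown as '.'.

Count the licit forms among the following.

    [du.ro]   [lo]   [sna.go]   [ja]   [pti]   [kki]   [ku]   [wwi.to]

8

[du.ro] — σ1 onset /d/, coda /∅/ ok; σ2 onset /r/, coda /∅/ ok → licit
[lo] — σ1 onset /l/, coda /∅/ ok → licit
[sna.go] — σ1 onset /sn/ (2C), coda /∅/ ok; σ2 onset /g/, coda /∅/ ok → licit
[ja] — σ1 onset /j/, coda /∅/ ok → licit
[pti] — σ1 onset /pt/ (2C), coda /∅/ ok → licit
[kki] — σ1 onset /kk/ (2C), coda /∅/ ok → licit
[ku] — σ1 onset /k/, coda /∅/ ok → licit
[wwi.to] — σ1 onset /ww/ (2C), coda /∅/ ok; σ2 onset /t/, coda /∅/ ok → licit
Licit: [du.ro], [lo], [sna.go], [ja], [pti], [kki], [ku], [wwi.to] → 8.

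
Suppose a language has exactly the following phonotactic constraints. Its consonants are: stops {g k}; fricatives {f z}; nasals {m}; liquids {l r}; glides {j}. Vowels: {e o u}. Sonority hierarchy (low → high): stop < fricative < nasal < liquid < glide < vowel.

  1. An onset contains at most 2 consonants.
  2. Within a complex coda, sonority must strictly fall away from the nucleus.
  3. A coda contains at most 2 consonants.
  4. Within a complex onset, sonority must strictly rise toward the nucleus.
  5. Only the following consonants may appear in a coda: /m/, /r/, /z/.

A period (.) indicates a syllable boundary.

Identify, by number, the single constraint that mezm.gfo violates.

mezm.gfo: syllable 1 coda /zm/: /z/ (fricative, 2) → /m/ (nasal, 3) does not fall.
This is a violation of constraint 2: "Within a complex coda, sonority must strictly fall away from the nucleus."
The remaining constraints (1, 3, 4, 5) are satisfied.

2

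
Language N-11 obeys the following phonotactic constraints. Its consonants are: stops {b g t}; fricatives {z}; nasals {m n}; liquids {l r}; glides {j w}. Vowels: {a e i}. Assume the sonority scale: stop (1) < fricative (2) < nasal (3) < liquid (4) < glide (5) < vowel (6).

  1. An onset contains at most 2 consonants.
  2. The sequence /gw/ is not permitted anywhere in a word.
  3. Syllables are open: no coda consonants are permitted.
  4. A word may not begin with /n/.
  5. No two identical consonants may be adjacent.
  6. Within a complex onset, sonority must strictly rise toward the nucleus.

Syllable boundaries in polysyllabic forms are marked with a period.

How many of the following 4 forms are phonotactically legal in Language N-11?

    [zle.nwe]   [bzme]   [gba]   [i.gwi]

[zle.nwe] — σ1 onset /zl/ (2→4 rises), coda /∅/ ok; σ2 onset /nw/ (3→5 rises), coda /∅/ ok → phonotactically legal
[bzme] — violates constraint 1: syllable 1 onset /bzm/ has 3 consonants (> 2) → phonotactically illegal
[gba] — violates constraint 6: syllable 1 onset /gb/: /g/ (stop, 1) → /b/ (stop, 1) does not rise → phonotactically illegal
[i.gwi] — violates constraint 2: contains banned sequence /gw/ → phonotactically illegal
Phonotactically legal: [zle.nwe] → 1.

1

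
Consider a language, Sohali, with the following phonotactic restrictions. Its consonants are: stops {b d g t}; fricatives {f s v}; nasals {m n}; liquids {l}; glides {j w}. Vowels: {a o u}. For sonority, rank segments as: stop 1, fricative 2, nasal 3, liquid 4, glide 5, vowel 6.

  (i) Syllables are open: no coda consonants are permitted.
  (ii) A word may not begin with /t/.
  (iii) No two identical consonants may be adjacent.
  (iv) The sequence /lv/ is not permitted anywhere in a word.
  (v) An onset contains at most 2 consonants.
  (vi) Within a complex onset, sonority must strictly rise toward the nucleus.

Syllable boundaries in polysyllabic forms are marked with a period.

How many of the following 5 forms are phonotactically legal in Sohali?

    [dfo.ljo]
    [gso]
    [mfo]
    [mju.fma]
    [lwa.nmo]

3

[dfo.ljo] — σ1 onset /df/ (1→2 rises), coda /∅/ ok; σ2 onset /lj/ (4→5 rises), coda /∅/ ok → phonotactically legal
[gso] — σ1 onset /gs/ (1→2 rises), coda /∅/ ok → phonotactically legal
[mfo] — violates constraint (vi): syllable 1 onset /mf/: /m/ (nasal, 3) → /f/ (fricative, 2) does not rise → phonotactically illegal
[mju.fma] — σ1 onset /mj/ (3→5 rises), coda /∅/ ok; σ2 onset /fm/ (2→3 rises), coda /∅/ ok → phonotactically legal
[lwa.nmo] — violates constraint (vi): syllable 2 onset /nm/: /n/ (nasal, 3) → /m/ (nasal, 3) does not rise → phonotactically illegal
Phonotactically legal: [dfo.ljo], [gso], [mju.fma] → 3.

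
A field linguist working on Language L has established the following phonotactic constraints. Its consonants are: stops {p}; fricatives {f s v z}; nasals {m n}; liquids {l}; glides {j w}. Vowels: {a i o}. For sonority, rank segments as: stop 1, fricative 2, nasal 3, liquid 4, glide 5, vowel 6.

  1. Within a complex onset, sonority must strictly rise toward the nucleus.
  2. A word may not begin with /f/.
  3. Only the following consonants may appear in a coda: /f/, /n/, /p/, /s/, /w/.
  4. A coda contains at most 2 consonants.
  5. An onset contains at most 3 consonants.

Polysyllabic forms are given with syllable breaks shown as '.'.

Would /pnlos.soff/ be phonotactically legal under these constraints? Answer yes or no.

/pnlos.soff/ — σ1 onset /pnl/ (1→3→4 rises), coda /s/ ok; σ2 onset /s/, coda /ff/ (2C) ok → phonotactically legal

yes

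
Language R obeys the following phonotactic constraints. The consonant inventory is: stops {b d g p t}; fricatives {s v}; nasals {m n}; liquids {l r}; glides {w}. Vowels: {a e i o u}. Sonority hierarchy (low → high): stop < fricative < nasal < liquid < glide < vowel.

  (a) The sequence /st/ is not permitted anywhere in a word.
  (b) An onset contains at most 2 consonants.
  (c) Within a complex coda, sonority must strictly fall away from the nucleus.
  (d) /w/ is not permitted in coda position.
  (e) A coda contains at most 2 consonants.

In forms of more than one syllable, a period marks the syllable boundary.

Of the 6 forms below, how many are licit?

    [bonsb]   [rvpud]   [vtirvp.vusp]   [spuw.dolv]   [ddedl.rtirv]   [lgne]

[bonsb] — violates constraint (e): syllable 1 coda /nsb/ has 3 consonants (> 2) → illicit
[rvpud] — violates constraint (b): syllable 1 onset /rvp/ has 3 consonants (> 2) → illicit
[vtirvp.vusp] — violates constraint (e): syllable 1 coda /rvp/ has 3 consonants (> 2) → illicit
[spuw.dolv] — violates constraint (d): syllable 1 coda contains /w/ → illicit
[ddedl.rtirv] — violates constraint (c): syllable 1 coda /dl/: /d/ (stop, 1) → /l/ (liquid, 4) does not fall → illicit
[lgne] — violates constraint (b): syllable 1 onset /lgn/ has 3 consonants (> 2) → illicit
No form is licit → 0.

0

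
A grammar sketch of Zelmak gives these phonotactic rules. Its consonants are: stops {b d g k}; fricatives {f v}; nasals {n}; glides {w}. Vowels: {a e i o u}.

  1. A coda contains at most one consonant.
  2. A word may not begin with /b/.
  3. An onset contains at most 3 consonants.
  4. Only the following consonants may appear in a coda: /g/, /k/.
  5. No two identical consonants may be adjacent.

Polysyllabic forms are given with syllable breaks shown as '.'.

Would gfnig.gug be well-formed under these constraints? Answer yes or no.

gfnig.gug — violates constraint 5: adjacent identical consonants /gg/ → ill-formed

no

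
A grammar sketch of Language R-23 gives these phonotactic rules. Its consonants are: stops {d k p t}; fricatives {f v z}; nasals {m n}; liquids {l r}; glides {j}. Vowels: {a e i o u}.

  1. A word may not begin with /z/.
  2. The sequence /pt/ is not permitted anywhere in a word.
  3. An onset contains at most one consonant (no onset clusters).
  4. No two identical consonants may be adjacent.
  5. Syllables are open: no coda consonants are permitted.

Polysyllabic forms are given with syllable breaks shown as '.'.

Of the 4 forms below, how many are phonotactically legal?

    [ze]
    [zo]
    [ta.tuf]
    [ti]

[ze] — violates constraint 1: word begins with /z/ → phonotactically illegal
[zo] — violates constraint 1: word begins with /z/ → phonotactically illegal
[ta.tuf] — violates constraint 5: syllable 2 coda /f/ has 1 consonant (> 0) → phonotactically illegal
[ti] — σ1 onset /t/, coda /∅/ ok → phonotactically legal
Phonotactically legal: [ti] → 1.

1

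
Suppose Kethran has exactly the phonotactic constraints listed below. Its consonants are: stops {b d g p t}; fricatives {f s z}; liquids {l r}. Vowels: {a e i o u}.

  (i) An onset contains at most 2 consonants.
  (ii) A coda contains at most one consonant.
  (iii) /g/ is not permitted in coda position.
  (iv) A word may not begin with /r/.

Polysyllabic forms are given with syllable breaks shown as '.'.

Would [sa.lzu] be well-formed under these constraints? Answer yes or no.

yes

[sa.lzu] — σ1 onset /s/, coda /∅/ ok; σ2 onset /lz/ (2C), coda /∅/ ok → well-formed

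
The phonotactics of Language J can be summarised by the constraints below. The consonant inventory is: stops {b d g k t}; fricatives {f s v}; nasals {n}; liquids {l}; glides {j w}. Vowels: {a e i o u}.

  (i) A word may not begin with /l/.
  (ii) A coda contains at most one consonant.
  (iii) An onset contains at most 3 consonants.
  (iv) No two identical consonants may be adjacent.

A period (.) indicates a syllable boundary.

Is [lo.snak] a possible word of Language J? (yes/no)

[lo.snak] — violates constraint (i): word begins with /l/ → ill-formed

no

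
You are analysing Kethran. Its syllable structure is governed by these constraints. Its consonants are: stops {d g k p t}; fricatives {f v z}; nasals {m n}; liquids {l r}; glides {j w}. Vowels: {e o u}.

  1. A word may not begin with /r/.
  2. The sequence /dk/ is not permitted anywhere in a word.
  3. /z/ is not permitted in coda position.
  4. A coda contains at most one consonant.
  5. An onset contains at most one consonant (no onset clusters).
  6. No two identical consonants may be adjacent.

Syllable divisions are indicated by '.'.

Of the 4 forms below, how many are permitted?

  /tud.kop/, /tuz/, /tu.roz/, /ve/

1

/tud.kop/ — violates constraint 2: contains banned sequence /dk/ → not permitted
/tuz/ — violates constraint 3: syllable 1 coda contains /z/ → not permitted
/tu.roz/ — violates constraint 3: syllable 2 coda contains /z/ → not permitted
/ve/ — σ1 onset /v/, coda /∅/ ok → permitted
Permitted: /ve/ → 1.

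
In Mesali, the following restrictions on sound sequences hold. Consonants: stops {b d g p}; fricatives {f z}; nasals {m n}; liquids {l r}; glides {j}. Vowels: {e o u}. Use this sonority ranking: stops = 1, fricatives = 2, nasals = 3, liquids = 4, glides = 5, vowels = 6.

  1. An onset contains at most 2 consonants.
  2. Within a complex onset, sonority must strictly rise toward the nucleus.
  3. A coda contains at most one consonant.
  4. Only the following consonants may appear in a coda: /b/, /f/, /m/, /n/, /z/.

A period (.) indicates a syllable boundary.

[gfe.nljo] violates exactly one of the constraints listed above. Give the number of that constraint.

[gfe.nljo]: syllable 2 onset /nlj/ has 3 consonants (> 2).
This is a violation of constraint 1: "An onset contains at most 2 consonants."
The remaining constraints (2, 3, 4) are satisfied.

1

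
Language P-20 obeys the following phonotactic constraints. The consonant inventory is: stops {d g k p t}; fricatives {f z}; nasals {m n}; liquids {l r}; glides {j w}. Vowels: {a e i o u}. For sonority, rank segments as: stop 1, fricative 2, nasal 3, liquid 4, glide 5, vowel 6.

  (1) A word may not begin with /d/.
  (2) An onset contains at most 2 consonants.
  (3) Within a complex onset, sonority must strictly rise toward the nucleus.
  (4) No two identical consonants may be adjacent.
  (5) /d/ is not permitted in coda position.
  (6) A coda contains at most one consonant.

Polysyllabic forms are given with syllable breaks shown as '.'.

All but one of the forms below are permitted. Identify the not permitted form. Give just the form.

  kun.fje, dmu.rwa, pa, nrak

kun.fje — σ1 onset /k/, coda /n/ ok; σ2 onset /fj/ (2→5 rises), coda /∅/ ok → permitted
dmu.rwa — violates constraint 1: word begins with /d/ → not permitted
pa — σ1 onset /p/, coda /∅/ ok → permitted
nrak — σ1 onset /nr/ (3→4 rises), coda /k/ ok → permitted

dmu.rwa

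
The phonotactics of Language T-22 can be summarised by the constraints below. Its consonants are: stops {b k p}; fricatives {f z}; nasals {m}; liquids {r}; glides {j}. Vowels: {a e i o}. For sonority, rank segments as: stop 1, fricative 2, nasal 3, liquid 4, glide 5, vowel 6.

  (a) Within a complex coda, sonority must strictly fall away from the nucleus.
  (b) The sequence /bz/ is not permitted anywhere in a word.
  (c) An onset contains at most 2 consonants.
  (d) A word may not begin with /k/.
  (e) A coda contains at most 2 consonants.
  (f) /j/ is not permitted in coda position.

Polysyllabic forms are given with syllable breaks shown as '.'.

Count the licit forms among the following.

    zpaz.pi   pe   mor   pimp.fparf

zpaz.pi — σ1 onset /zp/ (2C), coda /z/ ok; σ2 onset /p/, coda /∅/ ok → licit
pe — σ1 onset /p/, coda /∅/ ok → licit
mor — σ1 onset /m/, coda /r/ ok → licit
pimp.fparf — σ1 onset /p/, coda /mp/ (3→1 falls) ok; σ2 onset /fp/ (2C), coda /rf/ (4→2 falls) ok → licit
Licit: zpaz.pi, pe, mor, pimp.fparf → 4.

4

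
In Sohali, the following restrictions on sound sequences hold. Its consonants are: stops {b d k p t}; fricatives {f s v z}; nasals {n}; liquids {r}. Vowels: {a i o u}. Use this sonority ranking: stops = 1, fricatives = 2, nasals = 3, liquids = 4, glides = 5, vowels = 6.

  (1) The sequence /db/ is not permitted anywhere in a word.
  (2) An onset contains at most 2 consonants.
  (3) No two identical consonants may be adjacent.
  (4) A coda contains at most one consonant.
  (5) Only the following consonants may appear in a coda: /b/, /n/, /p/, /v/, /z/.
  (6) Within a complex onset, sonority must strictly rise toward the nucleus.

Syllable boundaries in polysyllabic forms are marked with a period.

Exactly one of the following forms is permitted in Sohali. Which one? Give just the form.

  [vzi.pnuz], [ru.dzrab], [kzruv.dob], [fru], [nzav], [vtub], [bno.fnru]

[vzi.pnuz] — violates constraint 6: syllable 1 onset /vz/: /v/ (fricative, 2) → /z/ (fricative, 2) does not rise → not permitted
[ru.dzrab] — violates constraint 2: syllable 2 onset /dzr/ has 3 consonants (> 2) → not permitted
[kzruv.dob] — violates constraint 2: syllable 1 onset /kzr/ has 3 consonants (> 2) → not permitted
[fru] — σ1 onset /fr/ (2→4 rises), coda /∅/ ok → permitted
[nzav] — violates constraint 6: syllable 1 onset /nz/: /n/ (nasal, 3) → /z/ (fricative, 2) does not rise → not permitted
[vtub] — violates constraint 6: syllable 1 onset /vt/: /v/ (fricative, 2) → /t/ (stop, 1) does not rise → not permitted
[bno.fnru] — violates constraint 2: syllable 2 onset /fnr/ has 3 consonants (> 2) → not permitted

[fru]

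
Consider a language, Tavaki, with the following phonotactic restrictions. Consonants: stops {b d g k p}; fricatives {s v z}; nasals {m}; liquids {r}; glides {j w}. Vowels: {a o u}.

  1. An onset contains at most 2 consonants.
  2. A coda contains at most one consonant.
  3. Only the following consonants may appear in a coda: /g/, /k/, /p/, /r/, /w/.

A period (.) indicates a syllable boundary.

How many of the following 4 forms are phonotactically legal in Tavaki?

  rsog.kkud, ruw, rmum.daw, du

2

rsog.kkud — violates constraint 3: syllable 2 coda contains /d/, which is not a licensed coda consonant → phonotactically illegal
ruw — σ1 onset /r/, coda /w/ ok → phonotactically legal
rmum.daw — violates constraint 3: syllable 1 coda contains /m/, which is not a licensed coda consonant → phonotactically illegal
du — σ1 onset /d/, coda /∅/ ok → phonotactically legal
Phonotactically legal: ruw, du → 2.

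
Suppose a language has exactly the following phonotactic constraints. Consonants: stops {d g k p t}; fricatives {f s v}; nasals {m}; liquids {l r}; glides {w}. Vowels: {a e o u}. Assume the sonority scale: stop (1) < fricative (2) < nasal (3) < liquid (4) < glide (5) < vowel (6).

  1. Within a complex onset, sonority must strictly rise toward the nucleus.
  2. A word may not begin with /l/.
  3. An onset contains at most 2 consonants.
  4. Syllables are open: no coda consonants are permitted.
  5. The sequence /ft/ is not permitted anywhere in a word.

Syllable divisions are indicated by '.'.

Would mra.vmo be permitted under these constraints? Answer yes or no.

yes

mra.vmo — σ1 onset /mr/ (3→4 rises), coda /∅/ ok; σ2 onset /vm/ (2→3 rises), coda /∅/ ok → permitted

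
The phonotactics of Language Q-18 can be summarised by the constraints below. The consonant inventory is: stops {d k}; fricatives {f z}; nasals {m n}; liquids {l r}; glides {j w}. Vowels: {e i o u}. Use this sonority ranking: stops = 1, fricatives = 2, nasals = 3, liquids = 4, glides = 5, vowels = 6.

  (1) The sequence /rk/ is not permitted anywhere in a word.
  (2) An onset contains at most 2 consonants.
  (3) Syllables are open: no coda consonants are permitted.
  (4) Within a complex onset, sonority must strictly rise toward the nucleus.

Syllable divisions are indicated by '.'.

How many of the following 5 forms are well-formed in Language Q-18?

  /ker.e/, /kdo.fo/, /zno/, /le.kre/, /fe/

/ker.e/ — violates constraint 3: syllable 1 coda /r/ has 1 consonant (> 0) → ill-formed
/kdo.fo/ — violates constraint 4: syllable 1 onset /kd/: /k/ (stop, 1) → /d/ (stop, 1) does not rise → ill-formed
/zno/ — σ1 onset /zn/ (2→3 rises), coda /∅/ ok → well-formed
/le.kre/ — σ1 onset /l/, coda /∅/ ok; σ2 onset /kr/ (1→4 rises), coda /∅/ ok → well-formed
/fe/ — σ1 onset /f/, coda /∅/ ok → well-formed
Well-formed: /zno/, /le.kre/, /fe/ → 3.

3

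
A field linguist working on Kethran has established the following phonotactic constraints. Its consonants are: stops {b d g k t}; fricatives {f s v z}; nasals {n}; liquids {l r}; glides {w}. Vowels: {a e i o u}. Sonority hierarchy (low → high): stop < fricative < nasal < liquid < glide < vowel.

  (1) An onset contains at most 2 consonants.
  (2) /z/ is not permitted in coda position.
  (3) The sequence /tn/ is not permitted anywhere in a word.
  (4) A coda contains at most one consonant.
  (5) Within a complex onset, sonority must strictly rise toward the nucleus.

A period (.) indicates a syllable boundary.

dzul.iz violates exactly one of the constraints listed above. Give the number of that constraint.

2

dzul.iz: syllable 2 coda contains /z/.
This is a violation of constraint 2: "/z/ is not permitted in coda position."
The remaining constraints (1, 3, 4, 5) are satisfied.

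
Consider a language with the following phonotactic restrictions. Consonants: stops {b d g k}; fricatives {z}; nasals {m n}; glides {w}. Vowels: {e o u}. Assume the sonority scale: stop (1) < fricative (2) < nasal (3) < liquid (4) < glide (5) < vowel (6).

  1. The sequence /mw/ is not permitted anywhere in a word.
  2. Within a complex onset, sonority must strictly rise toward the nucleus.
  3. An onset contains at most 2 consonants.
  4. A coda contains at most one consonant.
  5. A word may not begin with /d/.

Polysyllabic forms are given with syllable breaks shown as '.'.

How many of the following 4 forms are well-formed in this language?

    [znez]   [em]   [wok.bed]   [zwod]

4

[znez] — σ1 onset /zn/ (2→3 rises), coda /z/ ok → well-formed
[em] — σ1 onset /∅/, coda /m/ ok → well-formed
[wok.bed] — σ1 onset /w/, coda /k/ ok; σ2 onset /b/, coda /d/ ok → well-formed
[zwod] — σ1 onset /zw/ (2→5 rises), coda /d/ ok → well-formed
Well-formed: [znez], [em], [wok.bed], [zwod] → 4.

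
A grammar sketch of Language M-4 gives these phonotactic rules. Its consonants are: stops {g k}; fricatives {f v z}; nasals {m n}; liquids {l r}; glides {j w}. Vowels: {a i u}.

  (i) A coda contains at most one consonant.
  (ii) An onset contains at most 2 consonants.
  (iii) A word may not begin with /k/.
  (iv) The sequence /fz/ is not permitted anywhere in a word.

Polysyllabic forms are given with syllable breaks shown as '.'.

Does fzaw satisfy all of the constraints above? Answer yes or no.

no

fzaw — violates constraint (iv): contains banned sequence /fz/ → phonotactically illegal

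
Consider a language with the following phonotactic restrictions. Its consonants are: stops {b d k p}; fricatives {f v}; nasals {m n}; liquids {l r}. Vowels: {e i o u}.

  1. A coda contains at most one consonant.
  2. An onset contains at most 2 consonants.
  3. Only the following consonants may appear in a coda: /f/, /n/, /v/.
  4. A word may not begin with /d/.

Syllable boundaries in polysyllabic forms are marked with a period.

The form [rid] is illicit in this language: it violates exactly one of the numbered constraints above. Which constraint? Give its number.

[rid]: syllable 1 coda contains /d/, which is not a licensed coda consonant.
This is a violation of constraint 3: "Only the following consonants may appear in a coda: /f/, /n/, /v/."
The remaining constraints (1, 2, 4) are satisfied.

3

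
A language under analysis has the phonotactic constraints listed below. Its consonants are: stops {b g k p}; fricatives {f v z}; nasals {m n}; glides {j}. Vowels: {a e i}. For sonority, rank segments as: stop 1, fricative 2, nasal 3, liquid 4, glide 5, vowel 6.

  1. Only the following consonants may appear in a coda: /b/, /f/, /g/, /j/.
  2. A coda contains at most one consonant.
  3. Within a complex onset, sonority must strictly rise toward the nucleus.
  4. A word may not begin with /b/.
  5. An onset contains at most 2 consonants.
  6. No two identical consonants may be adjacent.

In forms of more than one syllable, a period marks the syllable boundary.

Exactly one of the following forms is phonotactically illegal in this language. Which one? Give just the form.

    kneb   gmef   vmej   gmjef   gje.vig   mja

gmjef

kneb — σ1 onset /kn/ (1→3 rises), coda /b/ ok → phonotactically legal
gmef — σ1 onset /gm/ (1→3 rises), coda /f/ ok → phonotactically legal
vmej — σ1 onset /vm/ (2→3 rises), coda /j/ ok → phonotactically legal
gmjef — violates constraint 5: syllable 1 onset /gmj/ has 3 consonants (> 2) → phonotactically illegal
gje.vig — σ1 onset /gj/ (1→5 rises), coda /∅/ ok; σ2 onset /v/, coda /g/ ok → phonotactically legal
mja — σ1 onset /mj/ (3→5 rises), coda /∅/ ok → phonotactically legal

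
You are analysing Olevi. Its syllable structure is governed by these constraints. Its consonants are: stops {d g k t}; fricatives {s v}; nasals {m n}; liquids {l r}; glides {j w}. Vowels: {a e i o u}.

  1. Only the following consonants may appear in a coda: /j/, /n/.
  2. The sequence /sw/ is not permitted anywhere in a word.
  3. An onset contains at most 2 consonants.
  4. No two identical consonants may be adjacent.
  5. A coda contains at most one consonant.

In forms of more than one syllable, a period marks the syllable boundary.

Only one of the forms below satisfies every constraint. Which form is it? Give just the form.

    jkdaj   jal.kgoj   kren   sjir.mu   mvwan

jkdaj — violates constraint 3: syllable 1 onset /jkd/ has 3 consonants (> 2) → ill-formed
jal.kgoj — violates constraint 1: syllable 1 coda contains /l/, which is not a licensed coda consonant → ill-formed
kren — σ1 onset /kr/ (2C), coda /n/ ok → well-formed
sjir.mu — violates constraint 1: syllable 1 coda contains /r/, which is not a licensed coda consonant → ill-formed
mvwan — violates constraint 3: syllable 1 onset /mvw/ has 3 consonants (> 2) → ill-formed

kren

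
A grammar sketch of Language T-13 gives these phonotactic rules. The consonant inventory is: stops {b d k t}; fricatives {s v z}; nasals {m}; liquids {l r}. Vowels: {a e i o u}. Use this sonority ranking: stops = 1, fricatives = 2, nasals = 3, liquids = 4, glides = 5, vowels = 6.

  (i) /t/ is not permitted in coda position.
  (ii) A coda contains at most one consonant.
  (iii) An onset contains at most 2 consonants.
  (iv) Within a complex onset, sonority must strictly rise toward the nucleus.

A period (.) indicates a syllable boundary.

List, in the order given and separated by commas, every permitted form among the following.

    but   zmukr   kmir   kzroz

kmir

but — violates constraint (i): syllable 1 coda contains /t/ → not permitted
zmukr — violates constraint (ii): syllable 1 coda /kr/ has 2 consonants (> 1) → not permitted
kmir — σ1 onset /km/ (1→3 rises), coda /r/ ok → permitted
kzroz — violates constraint (iii): syllable 1 onset /kzr/ has 3 consonants (> 2) → not permitted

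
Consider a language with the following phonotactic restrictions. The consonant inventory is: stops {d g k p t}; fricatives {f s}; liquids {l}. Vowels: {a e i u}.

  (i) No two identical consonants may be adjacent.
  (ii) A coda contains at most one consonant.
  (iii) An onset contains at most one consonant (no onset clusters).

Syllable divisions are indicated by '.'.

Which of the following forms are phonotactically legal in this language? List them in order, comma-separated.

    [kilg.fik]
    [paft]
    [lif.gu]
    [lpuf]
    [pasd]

[lif.gu]

[kilg.fik] — violates constraint (ii): syllable 1 coda /lg/ has 2 consonants (> 1) → phonotactically illegal
[paft] — violates constraint (ii): syllable 1 coda /ft/ has 2 consonants (> 1) → phonotactically illegal
[lif.gu] — σ1 onset /l/, coda /f/ ok; σ2 onset /g/, coda /∅/ ok → phonotactically legal
[lpuf] — violates constraint (iii): syllable 1 onset /lp/ has 2 consonants (> 1) → phonotactically illegal
[pasd] — violates constraint (ii): syllable 1 coda /sd/ has 2 consonants (> 1) → phonotactically illegal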